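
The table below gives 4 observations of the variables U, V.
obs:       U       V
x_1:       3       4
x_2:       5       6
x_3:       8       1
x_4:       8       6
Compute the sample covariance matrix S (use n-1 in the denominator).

Step 1 — column means:
  mean(U) = (3 + 5 + 8 + 8) / 4 = 24/4 = 6
  mean(V) = (4 + 6 + 1 + 6) / 4 = 17/4 = 4.25

Step 2 — sample covariance S[i,j] = (1/(n-1)) · Σ_k (x_{k,i} - mean_i) · (x_{k,j} - mean_j), with n-1 = 3.
  S[U,U] = ((-3)·(-3) + (-1)·(-1) + (2)·(2) + (2)·(2)) / 3 = 18/3 = 6
  S[U,V] = ((-3)·(-0.25) + (-1)·(1.75) + (2)·(-3.25) + (2)·(1.75)) / 3 = -4/3 = -1.3333
  S[V,V] = ((-0.25)·(-0.25) + (1.75)·(1.75) + (-3.25)·(-3.25) + (1.75)·(1.75)) / 3 = 16.75/3 = 5.5833

S is symmetric (S[j,i] = S[i,j]). Assembling:

S = [[6, -1.3333],
 [-1.3333, 5.5833]]


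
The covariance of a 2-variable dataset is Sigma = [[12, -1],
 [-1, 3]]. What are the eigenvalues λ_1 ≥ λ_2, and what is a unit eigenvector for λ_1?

Step 1 — characteristic polynomial of 2×2 Sigma:
  det(Sigma - λI) = λ² - trace · λ + det = 0.
  trace = 12 + 3 = 15, det = 12·3 - (-1)² = 35.
Step 2 — discriminant:
  Δ = trace² - 4·det = 225 - 140 = 85.
Step 3 — eigenvalues:
  λ = (trace ± √Δ)/2 = (15 ± 9.2195)/2,
  λ_1 = 12.1098,  λ_2 = 2.8902.

Step 4 — unit eigenvector for λ_1: solve (Sigma - λ_1 I)v = 0. First row:
  (12 - 12.1098)·v_x + (-1)·v_y = 0, i.e. (-0.1098)·v_x + (-1)·v_y = 0,
  so v ∝ (b, λ_1 - a) = (-1, 0.1098); multiply by -1 so the first entry is positive: u = (1, -0.1098).
  ||u|| = √((1)² + (-0.1098)²) = √(1.012) ≈ 1.006,
  v_1 = u/||u|| ≈ (0.994, -0.1091) (||v_1|| = 1).

λ_1 = 12.1098,  λ_2 = 2.8902;  v_1 ≈ (0.994, -0.1091)


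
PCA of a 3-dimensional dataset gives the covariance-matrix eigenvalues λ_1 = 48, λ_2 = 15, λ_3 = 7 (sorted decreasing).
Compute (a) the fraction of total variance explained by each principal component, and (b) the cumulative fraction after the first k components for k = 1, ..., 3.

Step 1 — total variance = trace(Sigma) = Σ λ_i = 48 + 15 + 7 = 70.

Step 2 — fraction explained by component i = λ_i / Σ λ:
  PC1: 48/70 = 0.6857
  PC2: 15/70 = 0.2143
  PC3: 7/70 = 0.1

Step 3 — cumulative fraction after k components = (λ_1 + ... + λ_k) / Σ λ:
  k = 1: 48/70 = 0.6857
  k = 2: (48 + 15)/70 = 63/70 = 0.9
  k = 3: (48 + 15 + 7)/70 = 70/70 = 1

Summary (fraction, with percent):

explained: PC1 0.6857 (68.57%), PC2 0.2143 (21.43%), PC3 0.1 (10%);  cumulative: 0.6857, 0.9, 1


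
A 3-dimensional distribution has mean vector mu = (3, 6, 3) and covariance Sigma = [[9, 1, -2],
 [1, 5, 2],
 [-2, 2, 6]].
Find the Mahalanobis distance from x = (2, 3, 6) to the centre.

Step 1 — centre the observation: (x - mu) = (-1, -3, 3).

Step 2 — invert Sigma (cofactor / det for 3×3, or solve directly):
  Sigma^{-1} = [[0.13, -0.05, 0.06],
 [-0.05, 0.25, -0.1],
 [0.06, -0.1, 0.22]].

Step 3 — form the quadratic (x - mu)^T · Sigma^{-1} · (x - mu):
  Sigma^{-1} · (x - mu) = (0.2, -1, 0.9).
  (x - mu)^T · [Sigma^{-1} · (x - mu)] = (-1)·(0.2) + (-3)·(-1) + (3)·(0.9) = 5.5.

Step 4 — take square root: d = √(5.5) ≈ 2.3452.

d(x, mu) = √(5.5) ≈ 2.3452


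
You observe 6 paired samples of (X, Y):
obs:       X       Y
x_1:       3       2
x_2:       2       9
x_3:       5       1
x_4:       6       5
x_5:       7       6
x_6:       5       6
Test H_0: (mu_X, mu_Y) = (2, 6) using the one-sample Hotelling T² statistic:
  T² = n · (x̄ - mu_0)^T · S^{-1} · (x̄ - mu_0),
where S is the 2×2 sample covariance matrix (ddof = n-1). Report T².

Step 1 — sample mean vector:
  mean(X) = (3 + 2 + 5 + 6 + 7 + 5) / 6 = 28/6 = 4.6667
  mean(Y) = (2 + 9 + 1 + 5 + 6 + 6) / 6 = 29/6 = 4.8333
  x̄ = (4.6667, 4.8333),  deviation x̄ - mu_0 = (4.6667, 4.8333) - (2, 6) = (2.6667, -1.1667).

Step 2 — sample covariance matrix, S[i,j] = (1/(n-1)) · Σ_k (x_{k,i} - mean_i) · (x_{k,j} - mean_j), divisor n-1 = 5:
  S[X,X] = ((-1.6667)·(-1.6667) + (-2.6667)·(-2.6667) + (0.3333)·(0.3333) + (1.3333)·(1.3333) + (2.3333)·(2.3333) + (0.3333)·(0.3333)) / 5 = 17.3333/5 = 3.4667
  S[X,Y] = ((-1.6667)·(-2.8333) + (-2.6667)·(4.1667) + (0.3333)·(-3.8333) + (1.3333)·(0.1667) + (2.3333)·(1.1667) + (0.3333)·(1.1667)) / 5 = -4.3333/5 = -0.8667
  S[Y,Y] = ((-2.8333)·(-2.8333) + (4.1667)·(4.1667) + (-3.8333)·(-3.8333) + (0.1667)·(0.1667) + (1.1667)·(1.1667) + (1.1667)·(1.1667)) / 5 = 42.8333/5 = 8.5667
  S = [[3.4667, -0.8667],
 [-0.8667, 8.5667]].

Step 3 — invert S. det(S) = 3.4667·8.5667 - (-0.8667)² = 28.9467.
  S^{-1} = (1/det) · [[d, -b], [-b, a]] = [[0.2959, 0.0299],
 [0.0299, 0.1198]].

Step 4 — quadratic form (x̄ - mu_0)^T · S^{-1} · (x̄ - mu_0):
  S^{-1} · (x̄ - mu_0) = (0.7543, -0.0599),
  (x̄ - mu_0)^T · [...] = (2.6667)·(0.7543) + (-1.1667)·(-0.0599) = 2.0812.

Step 5 — scale by n: T² = 6 · 2.0812 = 12.4873.

T² ≈ 12.4873


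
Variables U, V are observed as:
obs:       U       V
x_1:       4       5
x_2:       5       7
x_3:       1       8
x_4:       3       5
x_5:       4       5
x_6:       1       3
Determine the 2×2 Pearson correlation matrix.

Step 1 — column means:
  mean(U) = (4 + 5 + 1 + 3 + 4 + 1) / 6 = 18/6 = 3
  mean(V) = (5 + 7 + 8 + 5 + 5 + 3) / 6 = 33/6 = 5.5

Step 2 — sample variances and covariances s[i,j] = (1/(n-1)) · Σ_k (x_{k,i} - mean_i) · (x_{k,j} - mean_j), with n-1 = 5:
  s[U,U] = ((1)·(1) + (2)·(2) + (-2)·(-2) + (0)·(0) + (1)·(1) + (-2)·(-2)) / 5 = 14/5 = 2.8
  s[U,V] = ((1)·(-0.5) + (2)·(1.5) + (-2)·(2.5) + (0)·(-0.5) + (1)·(-0.5) + (-2)·(-2.5)) / 5 = 2/5 = 0.4
  s[V,V] = ((-0.5)·(-0.5) + (1.5)·(1.5) + (2.5)·(2.5) + (-0.5)·(-0.5) + (-0.5)·(-0.5) + (-2.5)·(-2.5)) / 5 = 15.5/5 = 3.1
  Sample standard deviations s_i = √(s[i,i]):
  s(U) = √(2.8) = 1.6733
  s(V) = √(3.1) = 1.7607

Step 3 — r_{ij} = s_{ij} / (s_i · s_j):
  r[U,U] = 1 (diagonal).
  r[U,V] = 0.4 / (1.6733 · 1.7607) = 0.4 / 2.9462 = 0.1358
  r[V,V] = 1 (diagonal).

R is symmetric with unit diagonal. Assembling:

R = [[1, 0.1358],
 [0.1358, 1]]


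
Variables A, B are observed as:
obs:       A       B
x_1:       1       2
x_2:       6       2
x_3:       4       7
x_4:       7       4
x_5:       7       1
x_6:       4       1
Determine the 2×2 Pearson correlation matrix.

Step 1 — column means:
  mean(A) = (1 + 6 + 4 + 7 + 7 + 4) / 6 = 29/6 = 4.8333
  mean(B) = (2 + 2 + 7 + 4 + 1 + 1) / 6 = 17/6 = 2.8333

Step 2 — sample variances and covariances s[i,j] = (1/(n-1)) · Σ_k (x_{k,i} - mean_i) · (x_{k,j} - mean_j), with n-1 = 5:
  s[A,A] = ((-3.8333)·(-3.8333) + (1.1667)·(1.1667) + (-0.8333)·(-0.8333) + (2.1667)·(2.1667) + (2.1667)·(2.1667) + (-0.8333)·(-0.8333)) / 5 = 26.8333/5 = 5.3667
  s[A,B] = ((-3.8333)·(-0.8333) + (1.1667)·(-0.8333) + (-0.8333)·(4.1667) + (2.1667)·(1.1667) + (2.1667)·(-1.8333) + (-0.8333)·(-1.8333)) / 5 = -1.1667/5 = -0.2333
  s[B,B] = ((-0.8333)·(-0.8333) + (-0.8333)·(-0.8333) + (4.1667)·(4.1667) + (1.1667)·(1.1667) + (-1.8333)·(-1.8333) + (-1.8333)·(-1.8333)) / 5 = 26.8333/5 = 5.3667
  Sample standard deviations s_i = √(s[i,i]):
  s(A) = √(5.3667) = 2.3166
  s(B) = √(5.3667) = 2.3166

Step 3 — r_{ij} = s_{ij} / (s_i · s_j):
  r[A,A] = 1 (diagonal).
  r[A,B] = -0.2333 / (2.3166 · 2.3166) = -0.2333 / 5.3667 = -0.0435
  r[B,B] = 1 (diagonal).

R is symmetric with unit diagonal. Assembling:

R = [[1, -0.0435],
 [-0.0435, 1]]


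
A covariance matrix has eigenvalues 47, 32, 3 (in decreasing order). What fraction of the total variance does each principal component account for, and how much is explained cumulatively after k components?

Step 1 — total variance = trace(Sigma) = Σ λ_i = 47 + 32 + 3 = 82.

Step 2 — fraction explained by component i = λ_i / Σ λ:
  PC1: 47/82 = 0.5732
  PC2: 32/82 = 0.3902
  PC3: 3/82 = 0.0366

Step 3 — cumulative fraction after k components = (λ_1 + ... + λ_k) / Σ λ:
  k = 1: 47/82 = 0.5732
  k = 2: (47 + 32)/82 = 79/82 = 0.9634
  k = 3: (47 + 32 + 3)/82 = 82/82 = 1

Summary (fraction, with percent):

explained: PC1 0.5732 (57.32%), PC2 0.3902 (39.02%), PC3 0.0366 (3.66%);  cumulative: 0.5732, 0.9634, 1


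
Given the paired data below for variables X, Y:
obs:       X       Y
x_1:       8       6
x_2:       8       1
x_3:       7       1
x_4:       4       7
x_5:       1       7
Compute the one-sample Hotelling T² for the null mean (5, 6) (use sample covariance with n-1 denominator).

Step 1 — sample mean vector:
  mean(X) = (8 + 8 + 7 + 4 + 1) / 5 = 28/5 = 5.6
  mean(Y) = (6 + 1 + 1 + 7 + 7) / 5 = 22/5 = 4.4
  x̄ = (5.6, 4.4),  deviation x̄ - mu_0 = (5.6, 4.4) - (5, 6) = (0.6, -1.6).

Step 2 — sample covariance matrix, S[i,j] = (1/(n-1)) · Σ_k (x_{k,i} - mean_i) · (x_{k,j} - mean_j), divisor n-1 = 4:
  S[X,X] = ((2.4)·(2.4) + (2.4)·(2.4) + (1.4)·(1.4) + (-1.6)·(-1.6) + (-4.6)·(-4.6)) / 4 = 37.2/4 = 9.3
  S[X,Y] = ((2.4)·(1.6) + (2.4)·(-3.4) + (1.4)·(-3.4) + (-1.6)·(2.6) + (-4.6)·(2.6)) / 4 = -25.2/4 = -6.3
  S[Y,Y] = ((1.6)·(1.6) + (-3.4)·(-3.4) + (-3.4)·(-3.4) + (2.6)·(2.6) + (2.6)·(2.6)) / 4 = 39.2/4 = 9.8
  S = [[9.3, -6.3],
 [-6.3, 9.8]].

Step 3 — invert S. det(S) = 9.3·9.8 - (-6.3)² = 51.45.
  S^{-1} = (1/det) · [[d, -b], [-b, a]] = [[0.1905, 0.1224],
 [0.1224, 0.1808]].

Step 4 — quadratic form (x̄ - mu_0)^T · S^{-1} · (x̄ - mu_0):
  S^{-1} · (x̄ - mu_0) = (-0.0816, -0.2157),
  (x̄ - mu_0)^T · [...] = (0.6)·(-0.0816) + (-1.6)·(-0.2157) = 0.2962.

Step 5 — scale by n: T² = 5 · 0.2962 = 1.481.

T² ≈ 1.481


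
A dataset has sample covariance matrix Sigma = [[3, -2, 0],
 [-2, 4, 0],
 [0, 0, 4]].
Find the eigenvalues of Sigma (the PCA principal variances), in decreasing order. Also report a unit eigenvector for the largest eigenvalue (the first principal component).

Step 1 — characteristic polynomial p(λ) = det(λI - Sigma) = λ³ - tr·λ² + c_1·λ - det, where tr = trace, c_1 = sum of the principal 2×2 minors, det = det(Sigma):
  tr = 3 + 4 + 4 = 11,
  c_1 = (3·4 - (-2)²) + (3·4 - (0)²) + (4·4 - (0)²) = 8 + 12 + 16 = 36,
  det = 3·(4·4 - (0)²) - (-2)·((-2)·4 - (0)·(0)) + (0)·((-2)·(0) - 4·(0)) = 3·(16) - (-2)·(-8) + (0)·(0) = 32.
  So p(λ) = λ³ - 11λ² + 36λ - 32.
Step 2 — look for an integer root (rational root theorem: any rational root is an integer divisor of 32). Testing λ = 4:
  p(4) = 64 - 176 + 144 - 32 = 0  ✓
  Dividing out (λ - 4): p(λ) = (λ - 4)(λ² - 7λ + 8).
Step 3 — remaining eigenvalues from the quadratic λ² - 7λ + 8 = 0:
  Δ = 7² - 4·8 = 49 - 32 = 17,  λ = (7 ± √17)/2 = (7 ± 4.1231)/2 ≈ 5.5616 or 1.4384.
  Sorted: λ_1 = 5.5616,  λ_2 = 4,  λ_3 = 1.4384  (check: sum = 11 = tr ✓).

Step 4 — unit eigenvector for λ_1 ≈ 5.5616: v spans the null space of (Sigma - λ_1 I), whose rows are
  r_1 = (-2.5616, -2, 0),  r_2 = (-2, -1.5616, 0),  r_3 = (0, 0, -1.5616).
  v is orthogonal to every row, so take v ∝ r_1 × r_3 = ((-2)·(-1.5616) - (0)·(0), (0)·(0) - (-2.5616)·(-1.5616), (-2.5616)·(0) - (-2)·(0)) ≈ (3.1231, -4, 0).
  Let u = (3.1231, -4, 0).
  ||u|| = √((3.1231)² + (-4)² + (0)²) = √(25.7538) ≈ 5.0748,  v_1 = u/||u|| ≈ (0.6154, -0.7882, 0) (||v_1|| = 1).

λ_1 = 5.5616,  λ_2 = 4,  λ_3 = 1.4384;  v_1 ≈ (0.6154, -0.7882, 0)


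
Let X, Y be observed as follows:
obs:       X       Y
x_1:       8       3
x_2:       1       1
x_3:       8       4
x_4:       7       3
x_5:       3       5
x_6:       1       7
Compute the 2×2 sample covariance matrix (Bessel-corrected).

Step 1 — column means:
  mean(X) = (8 + 1 + 8 + 7 + 3 + 1) / 6 = 28/6 = 4.6667
  mean(Y) = (3 + 1 + 4 + 3 + 5 + 7) / 6 = 23/6 = 3.8333

Step 2 — sample covariance S[i,j] = (1/(n-1)) · Σ_k (x_{k,i} - mean_i) · (x_{k,j} - mean_j), with n-1 = 5.
  S[X,X] = ((3.3333)·(3.3333) + (-3.6667)·(-3.6667) + (3.3333)·(3.3333) + (2.3333)·(2.3333) + (-1.6667)·(-1.6667) + (-3.6667)·(-3.6667)) / 5 = 57.3333/5 = 11.4667
  S[X,Y] = ((3.3333)·(-0.8333) + (-3.6667)·(-2.8333) + (3.3333)·(0.1667) + (2.3333)·(-0.8333) + (-1.6667)·(1.1667) + (-3.6667)·(3.1667)) / 5 = -7.3333/5 = -1.4667
  S[Y,Y] = ((-0.8333)·(-0.8333) + (-2.8333)·(-2.8333) + (0.1667)·(0.1667) + (-0.8333)·(-0.8333) + (1.1667)·(1.1667) + (3.1667)·(3.1667)) / 5 = 20.8333/5 = 4.1667

S is symmetric (S[j,i] = S[i,j]). Assembling:

S = [[11.4667, -1.4667],
 [-1.4667, 4.1667]]


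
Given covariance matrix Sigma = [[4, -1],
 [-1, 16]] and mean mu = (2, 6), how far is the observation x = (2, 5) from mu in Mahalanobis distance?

Step 1 — centre the observation: (x - mu) = (0, -1).

Step 2 — invert Sigma. det(Sigma) = 4·16 - (-1)² = 63.
  Sigma^{-1} = (1/det) · [[d, -b], [-b, a]] = [[0.254, 0.0159],
 [0.0159, 0.0635]].

Step 3 — form the quadratic (x - mu)^T · Sigma^{-1} · (x - mu):
  Sigma^{-1} · (x - mu) = (-0.0159, -0.0635).
  (x - mu)^T · [Sigma^{-1} · (x - mu)] = (0)·(-0.0159) + (-1)·(-0.0635) = 0.0635.

Step 4 — take square root: d = √(0.0635) ≈ 0.252.

d(x, mu) = √(0.0635) ≈ 0.252


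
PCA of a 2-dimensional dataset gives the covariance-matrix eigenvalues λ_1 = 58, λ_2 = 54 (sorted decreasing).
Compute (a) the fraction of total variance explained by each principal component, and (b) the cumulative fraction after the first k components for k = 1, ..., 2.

Step 1 — total variance = trace(Sigma) = Σ λ_i = 58 + 54 = 112.

Step 2 — fraction explained by component i = λ_i / Σ λ:
  PC1: 58/112 = 0.5179
  PC2: 54/112 = 0.4821

Step 3 — cumulative fraction after k components = (λ_1 + ... + λ_k) / Σ λ:
  k = 1: 58/112 = 0.5179
  k = 2: (58 + 54)/112 = 112/112 = 1

Summary (fraction, with percent):

explained: PC1 0.5179 (51.79%), PC2 0.4821 (48.21%);  cumulative: 0.5179, 1


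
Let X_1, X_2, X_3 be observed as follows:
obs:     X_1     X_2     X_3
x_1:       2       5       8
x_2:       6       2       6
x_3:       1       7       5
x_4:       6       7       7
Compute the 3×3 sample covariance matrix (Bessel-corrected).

Step 1 — column means:
  mean(X_1) = (2 + 6 + 1 + 6) / 4 = 15/4 = 3.75
  mean(X_2) = (5 + 2 + 7 + 7) / 4 = 21/4 = 5.25
  mean(X_3) = (8 + 6 + 5 + 7) / 4 = 26/4 = 6.5

Step 2 — sample covariance S[i,j] = (1/(n-1)) · Σ_k (x_{k,i} - mean_i) · (x_{k,j} - mean_j), with n-1 = 3.
  S[X_1,X_1] = ((-1.75)·(-1.75) + (2.25)·(2.25) + (-2.75)·(-2.75) + (2.25)·(2.25)) / 3 = 20.75/3 = 6.9167
  S[X_1,X_2] = ((-1.75)·(-0.25) + (2.25)·(-3.25) + (-2.75)·(1.75) + (2.25)·(1.75)) / 3 = -7.75/3 = -2.5833
  S[X_1,X_3] = ((-1.75)·(1.5) + (2.25)·(-0.5) + (-2.75)·(-1.5) + (2.25)·(0.5)) / 3 = 1.5/3 = 0.5
  S[X_2,X_2] = ((-0.25)·(-0.25) + (-3.25)·(-3.25) + (1.75)·(1.75) + (1.75)·(1.75)) / 3 = 16.75/3 = 5.5833
  S[X_2,X_3] = ((-0.25)·(1.5) + (-3.25)·(-0.5) + (1.75)·(-1.5) + (1.75)·(0.5)) / 3 = -0.5/3 = -0.1667
  S[X_3,X_3] = ((1.5)·(1.5) + (-0.5)·(-0.5) + (-1.5)·(-1.5) + (0.5)·(0.5)) / 3 = 5/3 = 1.6667

S is symmetric (S[j,i] = S[i,j]). Assembling:

S = [[6.9167, -2.5833, 0.5],
 [-2.5833, 5.5833, -0.1667],
 [0.5, -0.1667, 1.6667]]


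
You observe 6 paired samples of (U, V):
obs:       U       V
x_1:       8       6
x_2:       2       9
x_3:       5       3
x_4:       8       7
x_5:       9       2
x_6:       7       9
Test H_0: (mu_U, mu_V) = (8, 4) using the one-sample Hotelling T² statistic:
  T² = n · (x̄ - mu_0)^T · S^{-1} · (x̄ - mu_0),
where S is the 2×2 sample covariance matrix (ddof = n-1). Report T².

Step 1 — sample mean vector:
  mean(U) = (8 + 2 + 5 + 8 + 9 + 7) / 6 = 39/6 = 6.5
  mean(V) = (6 + 9 + 3 + 7 + 2 + 9) / 6 = 36/6 = 6
  x̄ = (6.5, 6),  deviation x̄ - mu_0 = (6.5, 6) - (8, 4) = (-1.5, 2).

Step 2 — sample covariance matrix, S[i,j] = (1/(n-1)) · Σ_k (x_{k,i} - mean_i) · (x_{k,j} - mean_j), divisor n-1 = 5:
  S[U,U] = ((1.5)·(1.5) + (-4.5)·(-4.5) + (-1.5)·(-1.5) + (1.5)·(1.5) + (2.5)·(2.5) + (0.5)·(0.5)) / 5 = 33.5/5 = 6.7
  S[U,V] = ((1.5)·(0) + (-4.5)·(3) + (-1.5)·(-3) + (1.5)·(1) + (2.5)·(-4) + (0.5)·(3)) / 5 = -16/5 = -3.2
  S[V,V] = ((0)·(0) + (3)·(3) + (-3)·(-3) + (1)·(1) + (-4)·(-4) + (3)·(3)) / 5 = 44/5 = 8.8
  S = [[6.7, -3.2],
 [-3.2, 8.8]].

Step 3 — invert S. det(S) = 6.7·8.8 - (-3.2)² = 48.72.
  S^{-1} = (1/det) · [[d, -b], [-b, a]] = [[0.1806, 0.0657],
 [0.0657, 0.1375]].

Step 4 — quadratic form (x̄ - mu_0)^T · S^{-1} · (x̄ - mu_0):
  S^{-1} · (x̄ - mu_0) = (-0.1396, 0.1765),
  (x̄ - mu_0)^T · [...] = (-1.5)·(-0.1396) + (2)·(0.1765) = 0.5624.

Step 5 — scale by n: T² = 6 · 0.5624 = 3.3744.

T² ≈ 3.3744


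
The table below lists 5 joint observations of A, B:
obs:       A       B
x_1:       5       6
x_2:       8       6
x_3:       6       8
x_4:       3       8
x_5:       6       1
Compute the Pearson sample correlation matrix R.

Step 1 — column means:
  mean(A) = (5 + 8 + 6 + 3 + 6) / 5 = 28/5 = 5.6
  mean(B) = (6 + 6 + 8 + 8 + 1) / 5 = 29/5 = 5.8

Step 2 — sample variances and covariances s[i,j] = (1/(n-1)) · Σ_k (x_{k,i} - mean_i) · (x_{k,j} - mean_j), with n-1 = 4:
  s[A,A] = ((-0.6)·(-0.6) + (2.4)·(2.4) + (0.4)·(0.4) + (-2.6)·(-2.6) + (0.4)·(0.4)) / 4 = 13.2/4 = 3.3
  s[A,B] = ((-0.6)·(0.2) + (2.4)·(0.2) + (0.4)·(2.2) + (-2.6)·(2.2) + (0.4)·(-4.8)) / 4 = -6.4/4 = -1.6
  s[B,B] = ((0.2)·(0.2) + (0.2)·(0.2) + (2.2)·(2.2) + (2.2)·(2.2) + (-4.8)·(-4.8)) / 4 = 32.8/4 = 8.2
  Sample standard deviations s_i = √(s[i,i]):
  s(A) = √(3.3) = 1.8166
  s(B) = √(8.2) = 2.8636

Step 3 — r_{ij} = s_{ij} / (s_i · s_j):
  r[A,A] = 1 (diagonal).
  r[A,B] = -1.6 / (1.8166 · 2.8636) = -1.6 / 5.2019 = -0.3076
  r[B,B] = 1 (diagonal).

R is symmetric with unit diagonal. Assembling:

R = [[1, -0.3076],
 [-0.3076, 1]]


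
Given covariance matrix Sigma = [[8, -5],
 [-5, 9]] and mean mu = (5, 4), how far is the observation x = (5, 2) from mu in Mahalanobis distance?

Step 1 — centre the observation: (x - mu) = (0, -2).

Step 2 — invert Sigma. det(Sigma) = 8·9 - (-5)² = 47.
  Sigma^{-1} = (1/det) · [[d, -b], [-b, a]] = [[0.1915, 0.1064],
 [0.1064, 0.1702]].

Step 3 — form the quadratic (x - mu)^T · Sigma^{-1} · (x - mu):
  Sigma^{-1} · (x - mu) = (-0.2128, -0.3404).
  (x - mu)^T · [Sigma^{-1} · (x - mu)] = (0)·(-0.2128) + (-2)·(-0.3404) = 0.6809.

Step 4 — take square root: d = √(0.6809) ≈ 0.8251.

d(x, mu) = √(0.6809) ≈ 0.8251


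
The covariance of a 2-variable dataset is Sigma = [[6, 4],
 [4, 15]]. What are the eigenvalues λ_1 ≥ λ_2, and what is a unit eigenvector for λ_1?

Step 1 — characteristic polynomial of 2×2 Sigma:
  det(Sigma - λI) = λ² - trace · λ + det = 0.
  trace = 6 + 15 = 21, det = 6·15 - (4)² = 74.
Step 2 — discriminant:
  Δ = trace² - 4·det = 441 - 296 = 145.
Step 3 — eigenvalues:
  λ = (trace ± √Δ)/2 = (21 ± 12.0416)/2,
  λ_1 = 16.5208,  λ_2 = 4.4792.

Step 4 — unit eigenvector for λ_1: solve (Sigma - λ_1 I)v = 0. First row:
  (6 - 16.5208)·v_x + (4)·v_y = 0, i.e. (-10.5208)·v_x + (4)·v_y = 0,
  so v ∝ (b, λ_1 - a) = (4, 10.5208) = u.
  ||u|| = √((4)² + (10.5208)²) = √(126.6872) ≈ 11.2555,
  v_1 = u/||u|| ≈ (0.3554, 0.9347) (||v_1|| = 1).

λ_1 = 16.5208,  λ_2 = 4.4792;  v_1 ≈ (0.3554, 0.9347)


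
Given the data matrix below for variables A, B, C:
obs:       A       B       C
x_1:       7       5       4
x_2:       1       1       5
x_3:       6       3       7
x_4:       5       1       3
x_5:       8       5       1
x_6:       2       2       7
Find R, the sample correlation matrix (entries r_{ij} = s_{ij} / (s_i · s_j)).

Step 1 — column means:
  mean(A) = (7 + 1 + 6 + 5 + 8 + 2) / 6 = 29/6 = 4.8333
  mean(B) = (5 + 1 + 3 + 1 + 5 + 2) / 6 = 17/6 = 2.8333
  mean(C) = (4 + 5 + 7 + 3 + 1 + 7) / 6 = 27/6 = 4.5

Step 2 — sample variances and covariances s[i,j] = (1/(n-1)) · Σ_k (x_{k,i} - mean_i) · (x_{k,j} - mean_j), with n-1 = 5:
  s[A,A] = ((2.1667)·(2.1667) + (-3.8333)·(-3.8333) + (1.1667)·(1.1667) + (0.1667)·(0.1667) + (3.1667)·(3.1667) + (-2.8333)·(-2.8333)) / 5 = 38.8333/5 = 7.7667
  s[A,B] = ((2.1667)·(2.1667) + (-3.8333)·(-1.8333) + (1.1667)·(0.1667) + (0.1667)·(-1.8333) + (3.1667)·(2.1667) + (-2.8333)·(-0.8333)) / 5 = 20.8333/5 = 4.1667
  s[A,C] = ((2.1667)·(-0.5) + (-3.8333)·(0.5) + (1.1667)·(2.5) + (0.1667)·(-1.5) + (3.1667)·(-3.5) + (-2.8333)·(2.5)) / 5 = -18.5/5 = -3.7
  s[B,B] = ((2.1667)·(2.1667) + (-1.8333)·(-1.8333) + (0.1667)·(0.1667) + (-1.8333)·(-1.8333) + (2.1667)·(2.1667) + (-0.8333)·(-0.8333)) / 5 = 16.8333/5 = 3.3667
  s[B,C] = ((2.1667)·(-0.5) + (-1.8333)·(0.5) + (0.1667)·(2.5) + (-1.8333)·(-1.5) + (2.1667)·(-3.5) + (-0.8333)·(2.5)) / 5 = -8.5/5 = -1.7
  s[C,C] = ((-0.5)·(-0.5) + (0.5)·(0.5) + (2.5)·(2.5) + (-1.5)·(-1.5) + (-3.5)·(-3.5) + (2.5)·(2.5)) / 5 = 27.5/5 = 5.5
  Sample standard deviations s_i = √(s[i,i]):
  s(A) = √(7.7667) = 2.7869
  s(B) = √(3.3667) = 1.8348
  s(C) = √(5.5) = 2.3452

Step 3 — r_{ij} = s_{ij} / (s_i · s_j):
  r[A,A] = 1 (diagonal).
  r[A,B] = 4.1667 / (2.7869 · 1.8348) = 4.1667 / 5.1135 = 0.8148
  r[A,C] = -3.7 / (2.7869 · 2.3452) = -3.7 / 6.5358 = -0.5661
  r[B,B] = 1 (diagonal).
  r[B,C] = -1.7 / (1.8348 · 2.3452) = -1.7 / 4.3031 = -0.3951
  r[C,C] = 1 (diagonal).

R is symmetric with unit diagonal. Assembling:

R = [[1, 0.8148, -0.5661],
 [0.8148, 1, -0.3951],
 [-0.5661, -0.3951, 1]]


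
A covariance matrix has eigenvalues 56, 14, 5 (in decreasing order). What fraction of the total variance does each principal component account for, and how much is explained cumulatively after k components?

Step 1 — total variance = trace(Sigma) = Σ λ_i = 56 + 14 + 5 = 75.

Step 2 — fraction explained by component i = λ_i / Σ λ:
  PC1: 56/75 = 0.7467
  PC2: 14/75 = 0.1867
  PC3: 5/75 = 0.0667

Step 3 — cumulative fraction after k components = (λ_1 + ... + λ_k) / Σ λ:
  k = 1: 56/75 = 0.7467
  k = 2: (56 + 14)/75 = 70/75 = 0.9333
  k = 3: (56 + 14 + 5)/75 = 75/75 = 1

Summary (fraction, with percent):

explained: PC1 0.7467 (74.67%), PC2 0.1867 (18.67%), PC3 0.0667 (6.67%);  cumulative: 0.7467, 0.9333, 1


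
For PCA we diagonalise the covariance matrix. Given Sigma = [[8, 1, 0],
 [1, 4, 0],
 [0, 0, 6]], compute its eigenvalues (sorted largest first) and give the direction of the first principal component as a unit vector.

Step 1 — characteristic polynomial p(λ) = det(λI - Sigma) = λ³ - tr·λ² + c_1·λ - det, where tr = trace, c_1 = sum of the principal 2×2 minors, det = det(Sigma):
  tr = 8 + 4 + 6 = 18,
  c_1 = (8·4 - (1)²) + (8·6 - (0)²) + (4·6 - (0)²) = 31 + 48 + 24 = 103,
  det = 8·(4·6 - (0)²) - (1)·((1)·6 - (0)·(0)) + (0)·((1)·(0) - 4·(0)) = 8·(24) - (1)·(6) + (0)·(0) = 186.
  So p(λ) = λ³ - 18λ² + 103λ - 186.
Step 2 — look for an integer root (rational root theorem: any rational root is an integer divisor of 186). Testing λ = 6:
  p(6) = 216 - 648 + 618 - 186 = 0  ✓
  Dividing out (λ - 6): p(λ) = (λ - 6)(λ² - 12λ + 31).
Step 3 — remaining eigenvalues from the quadratic λ² - 12λ + 31 = 0:
  Δ = 12² - 4·31 = 144 - 124 = 20,  λ = (12 ± √20)/2 = (12 ± 4.4721)/2 ≈ 8.2361 or 3.7639.
  Sorted: λ_1 = 8.2361,  λ_2 = 6,  λ_3 = 3.7639  (check: sum = 18 = tr ✓).

Step 4 — unit eigenvector for λ_1 ≈ 8.2361: v spans the null space of (Sigma - λ_1 I), whose rows are
  r_1 = (-0.2361, 1, 0),  r_2 = (1, -4.2361, 0),  r_3 = (0, 0, -2.2361).
  v is orthogonal to every row, so take v ∝ r_1 × r_3 = ((1)·(-2.2361) - (0)·(0), (0)·(0) - (-0.2361)·(-2.2361), (-0.2361)·(0) - (1)·(0)) ≈ (-2.2361, -0.5279, 0).
  Rescale (multiply by -1 so the first nonzero entry is positive): u = (2.2361, 0.5279, 0).
  ||u|| = √((2.2361)² + (0.5279)² + (0)²) = √(5.2786) ≈ 2.2975,  v_1 = u/||u|| ≈ (0.9732, 0.2298, 0) (||v_1|| = 1).

λ_1 = 8.2361,  λ_2 = 6,  λ_3 = 3.7639;  v_1 ≈ (0.9732, 0.2298, 0)


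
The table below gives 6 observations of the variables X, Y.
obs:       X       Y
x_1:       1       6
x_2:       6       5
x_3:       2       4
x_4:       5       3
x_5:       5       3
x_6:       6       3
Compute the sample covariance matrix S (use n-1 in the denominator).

Step 1 — column means:
  mean(X) = (1 + 6 + 2 + 5 + 5 + 6) / 6 = 25/6 = 4.1667
  mean(Y) = (6 + 5 + 4 + 3 + 3 + 3) / 6 = 24/6 = 4

Step 2 — sample covariance S[i,j] = (1/(n-1)) · Σ_k (x_{k,i} - mean_i) · (x_{k,j} - mean_j), with n-1 = 5.
  S[X,X] = ((-3.1667)·(-3.1667) + (1.8333)·(1.8333) + (-2.1667)·(-2.1667) + (0.8333)·(0.8333) + (0.8333)·(0.8333) + (1.8333)·(1.8333)) / 5 = 22.8333/5 = 4.5667
  S[X,Y] = ((-3.1667)·(2) + (1.8333)·(1) + (-2.1667)·(0) + (0.8333)·(-1) + (0.8333)·(-1) + (1.8333)·(-1)) / 5 = -8/5 = -1.6
  S[Y,Y] = ((2)·(2) + (1)·(1) + (0)·(0) + (-1)·(-1) + (-1)·(-1) + (-1)·(-1)) / 5 = 8/5 = 1.6

S is symmetric (S[j,i] = S[i,j]). Assembling:

S = [[4.5667, -1.6],
 [-1.6, 1.6]]


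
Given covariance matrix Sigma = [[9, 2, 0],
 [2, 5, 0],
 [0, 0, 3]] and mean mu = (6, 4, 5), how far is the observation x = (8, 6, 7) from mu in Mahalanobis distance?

Step 1 — centre the observation: (x - mu) = (2, 2, 2).

Step 2 — invert Sigma (cofactor / det for 3×3, or solve directly):
  Sigma^{-1} = [[0.122, -0.0488, 0],
 [-0.0488, 0.2195, 0],
 [0, 0, 0.3333]].

Step 3 — form the quadratic (x - mu)^T · Sigma^{-1} · (x - mu):
  Sigma^{-1} · (x - mu) = (0.1463, 0.3415, 0.6667).
  (x - mu)^T · [Sigma^{-1} · (x - mu)] = (2)·(0.1463) + (2)·(0.3415) + (2)·(0.6667) = 2.3089.

Step 4 — take square root: d = √(2.3089) ≈ 1.5195.

d(x, mu) = √(2.3089) ≈ 1.5195


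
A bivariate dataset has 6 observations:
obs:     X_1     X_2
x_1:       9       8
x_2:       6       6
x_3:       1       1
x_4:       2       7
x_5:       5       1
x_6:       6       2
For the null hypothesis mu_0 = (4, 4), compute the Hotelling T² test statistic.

Step 1 — sample mean vector:
  mean(X_1) = (9 + 6 + 1 + 2 + 5 + 6) / 6 = 29/6 = 4.8333
  mean(X_2) = (8 + 6 + 1 + 7 + 1 + 2) / 6 = 25/6 = 4.1667
  x̄ = (4.8333, 4.1667),  deviation x̄ - mu_0 = (4.8333, 4.1667) - (4, 4) = (0.8333, 0.1667).

Step 2 — sample covariance matrix, S[i,j] = (1/(n-1)) · Σ_k (x_{k,i} - mean_i) · (x_{k,j} - mean_j), divisor n-1 = 5:
  S[X_1,X_1] = ((4.1667)·(4.1667) + (1.1667)·(1.1667) + (-3.8333)·(-3.8333) + (-2.8333)·(-2.8333) + (0.1667)·(0.1667) + (1.1667)·(1.1667)) / 5 = 42.8333/5 = 8.5667
  S[X_1,X_2] = ((4.1667)·(3.8333) + (1.1667)·(1.8333) + (-3.8333)·(-3.1667) + (-2.8333)·(2.8333) + (0.1667)·(-3.1667) + (1.1667)·(-2.1667)) / 5 = 19.1667/5 = 3.8333
  S[X_2,X_2] = ((3.8333)·(3.8333) + (1.8333)·(1.8333) + (-3.1667)·(-3.1667) + (2.8333)·(2.8333) + (-3.1667)·(-3.1667) + (-2.1667)·(-2.1667)) / 5 = 50.8333/5 = 10.1667
  S = [[8.5667, 3.8333],
 [3.8333, 10.1667]].

Step 3 — invert S. det(S) = 8.5667·10.1667 - (3.8333)² = 72.4.
  S^{-1} = (1/det) · [[d, -b], [-b, a]] = [[0.1404, -0.0529],
 [-0.0529, 0.1183]].

Step 4 — quadratic form (x̄ - mu_0)^T · S^{-1} · (x̄ - mu_0):
  S^{-1} · (x̄ - mu_0) = (0.1082, -0.0244),
  (x̄ - mu_0)^T · [...] = (0.8333)·(0.1082) + (0.1667)·(-0.0244) = 0.0861.

Step 5 — scale by n: T² = 6 · 0.0861 = 0.5166.

T² ≈ 0.5166


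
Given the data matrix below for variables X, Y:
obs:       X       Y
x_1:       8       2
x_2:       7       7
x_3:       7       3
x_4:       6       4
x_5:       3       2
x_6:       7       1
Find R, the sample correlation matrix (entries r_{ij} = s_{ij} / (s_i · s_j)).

Step 1 — column means:
  mean(X) = (8 + 7 + 7 + 6 + 3 + 7) / 6 = 38/6 = 6.3333
  mean(Y) = (2 + 7 + 3 + 4 + 2 + 1) / 6 = 19/6 = 3.1667

Step 2 — sample variances and covariances s[i,j] = (1/(n-1)) · Σ_k (x_{k,i} - mean_i) · (x_{k,j} - mean_j), with n-1 = 5:
  s[X,X] = ((1.6667)·(1.6667) + (0.6667)·(0.6667) + (0.6667)·(0.6667) + (-0.3333)·(-0.3333) + (-3.3333)·(-3.3333) + (0.6667)·(0.6667)) / 5 = 15.3333/5 = 3.0667
  s[X,Y] = ((1.6667)·(-1.1667) + (0.6667)·(3.8333) + (0.6667)·(-0.1667) + (-0.3333)·(0.8333) + (-3.3333)·(-1.1667) + (0.6667)·(-2.1667)) / 5 = 2.6667/5 = 0.5333
  s[Y,Y] = ((-1.1667)·(-1.1667) + (3.8333)·(3.8333) + (-0.1667)·(-0.1667) + (0.8333)·(0.8333) + (-1.1667)·(-1.1667) + (-2.1667)·(-2.1667)) / 5 = 22.8333/5 = 4.5667
  Sample standard deviations s_i = √(s[i,i]):
  s(X) = √(3.0667) = 1.7512
  s(Y) = √(4.5667) = 2.137

Step 3 — r_{ij} = s_{ij} / (s_i · s_j):
  r[X,X] = 1 (diagonal).
  r[X,Y] = 0.5333 / (1.7512 · 2.137) = 0.5333 / 3.7423 = 0.1425
  r[Y,Y] = 1 (diagonal).

R is symmetric with unit diagonal. Assembling:

R = [[1, 0.1425],
 [0.1425, 1]]


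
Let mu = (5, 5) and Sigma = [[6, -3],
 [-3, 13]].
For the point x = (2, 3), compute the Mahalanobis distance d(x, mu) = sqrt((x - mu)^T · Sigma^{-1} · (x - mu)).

Step 1 — centre the observation: (x - mu) = (-3, -2).

Step 2 — invert Sigma. det(Sigma) = 6·13 - (-3)² = 69.
  Sigma^{-1} = (1/det) · [[d, -b], [-b, a]] = [[0.1884, 0.0435],
 [0.0435, 0.087]].

Step 3 — form the quadratic (x - mu)^T · Sigma^{-1} · (x - mu):
  Sigma^{-1} · (x - mu) = (-0.6522, -0.3043).
  (x - mu)^T · [Sigma^{-1} · (x - mu)] = (-3)·(-0.6522) + (-2)·(-0.3043) = 2.5652.

Step 4 — take square root: d = √(2.5652) ≈ 1.6016.

d(x, mu) = √(2.5652) ≈ 1.6016


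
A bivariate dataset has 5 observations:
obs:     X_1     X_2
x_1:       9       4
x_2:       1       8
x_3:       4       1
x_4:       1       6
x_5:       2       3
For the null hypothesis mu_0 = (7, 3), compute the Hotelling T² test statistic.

Step 1 — sample mean vector:
  mean(X_1) = (9 + 1 + 4 + 1 + 2) / 5 = 17/5 = 3.4
  mean(X_2) = (4 + 8 + 1 + 6 + 3) / 5 = 22/5 = 4.4
  x̄ = (3.4, 4.4),  deviation x̄ - mu_0 = (3.4, 4.4) - (7, 3) = (-3.6, 1.4).

Step 2 — sample covariance matrix, S[i,j] = (1/(n-1)) · Σ_k (x_{k,i} - mean_i) · (x_{k,j} - mean_j), divisor n-1 = 4:
  S[X_1,X_1] = ((5.6)·(5.6) + (-2.4)·(-2.4) + (0.6)·(0.6) + (-2.4)·(-2.4) + (-1.4)·(-1.4)) / 4 = 45.2/4 = 11.3
  S[X_1,X_2] = ((5.6)·(-0.4) + (-2.4)·(3.6) + (0.6)·(-3.4) + (-2.4)·(1.6) + (-1.4)·(-1.4)) / 4 = -14.8/4 = -3.7
  S[X_2,X_2] = ((-0.4)·(-0.4) + (3.6)·(3.6) + (-3.4)·(-3.4) + (1.6)·(1.6) + (-1.4)·(-1.4)) / 4 = 29.2/4 = 7.3
  S = [[11.3, -3.7],
 [-3.7, 7.3]].

Step 3 — invert S. det(S) = 11.3·7.3 - (-3.7)² = 68.8.
  S^{-1} = (1/det) · [[d, -b], [-b, a]] = [[0.1061, 0.0538],
 [0.0538, 0.1642]].

Step 4 — quadratic form (x̄ - mu_0)^T · S^{-1} · (x̄ - mu_0):
  S^{-1} · (x̄ - mu_0) = (-0.3067, 0.0363),
  (x̄ - mu_0)^T · [...] = (-3.6)·(-0.3067) + (1.4)·(0.0363) = 1.1549.

Step 5 — scale by n: T² = 5 · 1.1549 = 5.7747.

T² ≈ 5.7747


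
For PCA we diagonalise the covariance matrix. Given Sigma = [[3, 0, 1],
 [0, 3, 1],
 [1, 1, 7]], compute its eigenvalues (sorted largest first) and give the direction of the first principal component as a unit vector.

Step 1 — characteristic polynomial p(λ) = det(λI - Sigma) = λ³ - tr·λ² + c_1·λ - det, where tr = trace, c_1 = sum of the principal 2×2 minors, det = det(Sigma):
  tr = 3 + 3 + 7 = 13,
  c_1 = (3·3 - (0)²) + (3·7 - (1)²) + (3·7 - (1)²) = 9 + 20 + 20 = 49,
  det = 3·(3·7 - (1)²) - (0)·((0)·7 - (1)·(1)) + (1)·((0)·(1) - 3·(1)) = 3·(20) - (0)·(-1) + (1)·(-3) = 57.
  So p(λ) = λ³ - 13λ² + 49λ - 57.
Step 2 — look for an integer root (rational root theorem: any rational root is an integer divisor of 57). Testing λ = 3:
  p(3) = 27 - 117 + 147 - 57 = 0  ✓
  Dividing out (λ - 3): p(λ) = (λ - 3)(λ² - 10λ + 19).
Step 3 — remaining eigenvalues from the quadratic λ² - 10λ + 19 = 0:
  Δ = 10² - 4·19 = 100 - 76 = 24,  λ = (10 ± √24)/2 = (10 ± 4.899)/2 ≈ 7.4495 or 2.5505.
  Sorted: λ_1 = 7.4495,  λ_2 = 3,  λ_3 = 2.5505  (check: sum = 13 = tr ✓).

Step 4 — unit eigenvector for λ_1 ≈ 7.4495: v spans the null space of (Sigma - λ_1 I), whose rows are
  r_1 = (-4.4495, 0, 1),  r_2 = (0, -4.4495, 1),  r_3 = (1, 1, -0.4495).
  v is orthogonal to every row, so take v ∝ r_1 × r_2 = ((0)·(1) - (1)·(-4.4495), (1)·(0) - (-4.4495)·(1), (-4.4495)·(-4.4495) - (0)·(0)) ≈ (4.4495, 4.4495, 19.798).
  Let u = (4.4495, 4.4495, 19.798).
  ||u|| = √((4.4495)² + (4.4495)² + (19.798)²) = √(431.5551) ≈ 20.7739,  v_1 = u/||u|| ≈ (0.2142, 0.2142, 0.953) (||v_1|| = 1).

λ_1 = 7.4495,  λ_2 = 3,  λ_3 = 2.5505;  v_1 ≈ (0.2142, 0.2142, 0.953)


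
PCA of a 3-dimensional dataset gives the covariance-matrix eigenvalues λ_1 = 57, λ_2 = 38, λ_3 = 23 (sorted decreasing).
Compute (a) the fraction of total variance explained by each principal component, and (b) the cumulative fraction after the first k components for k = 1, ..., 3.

Step 1 — total variance = trace(Sigma) = Σ λ_i = 57 + 38 + 23 = 118.

Step 2 — fraction explained by component i = λ_i / Σ λ:
  PC1: 57/118 = 0.4831
  PC2: 38/118 = 0.322
  PC3: 23/118 = 0.1949

Step 3 — cumulative fraction after k components = (λ_1 + ... + λ_k) / Σ λ:
  k = 1: 57/118 = 0.4831
  k = 2: (57 + 38)/118 = 95/118 = 0.8051
  k = 3: (57 + 38 + 23)/118 = 118/118 = 1

Summary (fraction, with percent):

explained: PC1 0.4831 (48.31%), PC2 0.322 (32.2%), PC3 0.1949 (19.49%);  cumulative: 0.4831, 0.8051, 1


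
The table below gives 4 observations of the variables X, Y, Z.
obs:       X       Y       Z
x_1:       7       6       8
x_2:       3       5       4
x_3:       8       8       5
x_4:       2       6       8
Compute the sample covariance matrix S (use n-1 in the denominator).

Step 1 — column means:
  mean(X) = (7 + 3 + 8 + 2) / 4 = 20/4 = 5
  mean(Y) = (6 + 5 + 8 + 6) / 4 = 25/4 = 6.25
  mean(Z) = (8 + 4 + 5 + 8) / 4 = 25/4 = 6.25

Step 2 — sample covariance S[i,j] = (1/(n-1)) · Σ_k (x_{k,i} - mean_i) · (x_{k,j} - mean_j), with n-1 = 3.
  S[X,X] = ((2)·(2) + (-2)·(-2) + (3)·(3) + (-3)·(-3)) / 3 = 26/3 = 8.6667
  S[X,Y] = ((2)·(-0.25) + (-2)·(-1.25) + (3)·(1.75) + (-3)·(-0.25)) / 3 = 8/3 = 2.6667
  S[X,Z] = ((2)·(1.75) + (-2)·(-2.25) + (3)·(-1.25) + (-3)·(1.75)) / 3 = -1/3 = -0.3333
  S[Y,Y] = ((-0.25)·(-0.25) + (-1.25)·(-1.25) + (1.75)·(1.75) + (-0.25)·(-0.25)) / 3 = 4.75/3 = 1.5833
  S[Y,Z] = ((-0.25)·(1.75) + (-1.25)·(-2.25) + (1.75)·(-1.25) + (-0.25)·(1.75)) / 3 = -0.25/3 = -0.0833
  S[Z,Z] = ((1.75)·(1.75) + (-2.25)·(-2.25) + (-1.25)·(-1.25) + (1.75)·(1.75)) / 3 = 12.75/3 = 4.25

S is symmetric (S[j,i] = S[i,j]). Assembling:

S = [[8.6667, 2.6667, -0.3333],
 [2.6667, 1.5833, -0.0833],
 [-0.3333, -0.0833, 4.25]]


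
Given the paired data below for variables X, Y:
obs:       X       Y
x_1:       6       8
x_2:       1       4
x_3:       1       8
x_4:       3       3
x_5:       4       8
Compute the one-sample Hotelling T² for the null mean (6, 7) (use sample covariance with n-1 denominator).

Step 1 — sample mean vector:
  mean(X) = (6 + 1 + 1 + 3 + 4) / 5 = 15/5 = 3
  mean(Y) = (8 + 4 + 8 + 3 + 8) / 5 = 31/5 = 6.2
  x̄ = (3, 6.2),  deviation x̄ - mu_0 = (3, 6.2) - (6, 7) = (-3, -0.8).

Step 2 — sample covariance matrix, S[i,j] = (1/(n-1)) · Σ_k (x_{k,i} - mean_i) · (x_{k,j} - mean_j), divisor n-1 = 4:
  S[X,X] = ((3)·(3) + (-2)·(-2) + (-2)·(-2) + (0)·(0) + (1)·(1)) / 4 = 18/4 = 4.5
  S[X,Y] = ((3)·(1.8) + (-2)·(-2.2) + (-2)·(1.8) + (0)·(-3.2) + (1)·(1.8)) / 4 = 8/4 = 2
  S[Y,Y] = ((1.8)·(1.8) + (-2.2)·(-2.2) + (1.8)·(1.8) + (-3.2)·(-3.2) + (1.8)·(1.8)) / 4 = 24.8/4 = 6.2
  S = [[4.5, 2],
 [2, 6.2]].

Step 3 — invert S. det(S) = 4.5·6.2 - (2)² = 23.9.
  S^{-1} = (1/det) · [[d, -b], [-b, a]] = [[0.2594, -0.0837],
 [-0.0837, 0.1883]].

Step 4 — quadratic form (x̄ - mu_0)^T · S^{-1} · (x̄ - mu_0):
  S^{-1} · (x̄ - mu_0) = (-0.7113, 0.1004),
  (x̄ - mu_0)^T · [...] = (-3)·(-0.7113) + (-0.8)·(0.1004) = 2.0536.

Step 5 — scale by n: T² = 5 · 2.0536 = 10.2678.

T² ≈ 10.2678


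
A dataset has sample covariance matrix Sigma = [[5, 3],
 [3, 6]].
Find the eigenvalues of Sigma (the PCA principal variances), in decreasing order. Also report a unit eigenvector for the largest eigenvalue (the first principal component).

Step 1 — characteristic polynomial of 2×2 Sigma:
  det(Sigma - λI) = λ² - trace · λ + det = 0.
  trace = 5 + 6 = 11, det = 5·6 - (3)² = 21.
Step 2 — discriminant:
  Δ = trace² - 4·det = 121 - 84 = 37.
Step 3 — eigenvalues:
  λ = (trace ± √Δ)/2 = (11 ± 6.0828)/2,
  λ_1 = 8.5414,  λ_2 = 2.4586.

Step 4 — unit eigenvector for λ_1: solve (Sigma - λ_1 I)v = 0. First row:
  (5 - 8.5414)·v_x + (3)·v_y = 0, i.e. (-3.5414)·v_x + (3)·v_y = 0,
  so v ∝ (b, λ_1 - a) = (3, 3.5414) = u.
  ||u|| = √((3)² + (3.5414)²) = √(21.5414) ≈ 4.6413,
  v_1 = u/||u|| ≈ (0.6464, 0.763) (||v_1|| = 1).

λ_1 = 8.5414,  λ_2 = 2.4586;  v_1 ≈ (0.6464, 0.763)


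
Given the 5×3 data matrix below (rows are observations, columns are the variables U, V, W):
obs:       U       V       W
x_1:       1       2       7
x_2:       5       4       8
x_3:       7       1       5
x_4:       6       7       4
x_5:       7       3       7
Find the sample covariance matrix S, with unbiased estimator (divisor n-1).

Step 1 — column means:
  mean(U) = (1 + 5 + 7 + 6 + 7) / 5 = 26/5 = 5.2
  mean(V) = (2 + 4 + 1 + 7 + 3) / 5 = 17/5 = 3.4
  mean(W) = (7 + 8 + 5 + 4 + 7) / 5 = 31/5 = 6.2

Step 2 — sample covariance S[i,j] = (1/(n-1)) · Σ_k (x_{k,i} - mean_i) · (x_{k,j} - mean_j), with n-1 = 4.
  S[U,U] = ((-4.2)·(-4.2) + (-0.2)·(-0.2) + (1.8)·(1.8) + (0.8)·(0.8) + (1.8)·(1.8)) / 4 = 24.8/4 = 6.2
  S[U,V] = ((-4.2)·(-1.4) + (-0.2)·(0.6) + (1.8)·(-2.4) + (0.8)·(3.6) + (1.8)·(-0.4)) / 4 = 3.6/4 = 0.9
  S[U,W] = ((-4.2)·(0.8) + (-0.2)·(1.8) + (1.8)·(-1.2) + (0.8)·(-2.2) + (1.8)·(0.8)) / 4 = -6.2/4 = -1.55
  S[V,V] = ((-1.4)·(-1.4) + (0.6)·(0.6) + (-2.4)·(-2.4) + (3.6)·(3.6) + (-0.4)·(-0.4)) / 4 = 21.2/4 = 5.3
  S[V,W] = ((-1.4)·(0.8) + (0.6)·(1.8) + (-2.4)·(-1.2) + (3.6)·(-2.2) + (-0.4)·(0.8)) / 4 = -5.4/4 = -1.35
  S[W,W] = ((0.8)·(0.8) + (1.8)·(1.8) + (-1.2)·(-1.2) + (-2.2)·(-2.2) + (0.8)·(0.8)) / 4 = 10.8/4 = 2.7

S is symmetric (S[j,i] = S[i,j]). Assembling:

S = [[6.2, 0.9, -1.55],
 [0.9, 5.3, -1.35],
 [-1.55, -1.35, 2.7]]


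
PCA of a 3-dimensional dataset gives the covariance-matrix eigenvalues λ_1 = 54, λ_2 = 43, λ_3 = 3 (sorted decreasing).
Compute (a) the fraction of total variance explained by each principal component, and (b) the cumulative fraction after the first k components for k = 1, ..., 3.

Step 1 — total variance = trace(Sigma) = Σ λ_i = 54 + 43 + 3 = 100.

Step 2 — fraction explained by component i = λ_i / Σ λ:
  PC1: 54/100 = 0.54
  PC2: 43/100 = 0.43
  PC3: 3/100 = 0.03

Step 3 — cumulative fraction after k components = (λ_1 + ... + λ_k) / Σ λ:
  k = 1: 54/100 = 0.54
  k = 2: (54 + 43)/100 = 97/100 = 0.97
  k = 3: (54 + 43 + 3)/100 = 100/100 = 1

Summary (fraction, with percent):

explained: PC1 0.54 (54%), PC2 0.43 (43%), PC3 0.03 (3%);  cumulative: 0.54, 0.97, 1


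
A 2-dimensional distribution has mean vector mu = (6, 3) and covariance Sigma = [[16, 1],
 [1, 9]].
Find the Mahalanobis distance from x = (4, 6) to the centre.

Step 1 — centre the observation: (x - mu) = (-2, 3).

Step 2 — invert Sigma. det(Sigma) = 16·9 - (1)² = 143.
  Sigma^{-1} = (1/det) · [[d, -b], [-b, a]] = [[0.0629, -0.007],
 [-0.007, 0.1119]].

Step 3 — form the quadratic (x - mu)^T · Sigma^{-1} · (x - mu):
  Sigma^{-1} · (x - mu) = (-0.1469, 0.3497).
  (x - mu)^T · [Sigma^{-1} · (x - mu)] = (-2)·(-0.1469) + (3)·(0.3497) = 1.3427.

Step 4 — take square root: d = √(1.3427) ≈ 1.1587.

d(x, mu) = √(1.3427) ≈ 1.1587


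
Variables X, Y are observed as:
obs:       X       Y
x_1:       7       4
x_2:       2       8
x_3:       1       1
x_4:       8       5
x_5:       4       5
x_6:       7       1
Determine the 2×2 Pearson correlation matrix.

Step 1 — column means:
  mean(X) = (7 + 2 + 1 + 8 + 4 + 7) / 6 = 29/6 = 4.8333
  mean(Y) = (4 + 8 + 1 + 5 + 5 + 1) / 6 = 24/6 = 4

Step 2 — sample variances and covariances s[i,j] = (1/(n-1)) · Σ_k (x_{k,i} - mean_i) · (x_{k,j} - mean_j), with n-1 = 5:
  s[X,X] = ((2.1667)·(2.1667) + (-2.8333)·(-2.8333) + (-3.8333)·(-3.8333) + (3.1667)·(3.1667) + (-0.8333)·(-0.8333) + (2.1667)·(2.1667)) / 5 = 42.8333/5 = 8.5667
  s[X,Y] = ((2.1667)·(0) + (-2.8333)·(4) + (-3.8333)·(-3) + (3.1667)·(1) + (-0.8333)·(1) + (2.1667)·(-3)) / 5 = -4/5 = -0.8
  s[Y,Y] = ((0)·(0) + (4)·(4) + (-3)·(-3) + (1)·(1) + (1)·(1) + (-3)·(-3)) / 5 = 36/5 = 7.2
  Sample standard deviations s_i = √(s[i,i]):
  s(X) = √(8.5667) = 2.9269
  s(Y) = √(7.2) = 2.6833

Step 3 — r_{ij} = s_{ij} / (s_i · s_j):
  r[X,X] = 1 (diagonal).
  r[X,Y] = -0.8 / (2.9269 · 2.6833) = -0.8 / 7.8537 = -0.1019
  r[Y,Y] = 1 (diagonal).

R is symmetric with unit diagonal. Assembling:

R = [[1, -0.1019],
 [-0.1019, 1]]
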